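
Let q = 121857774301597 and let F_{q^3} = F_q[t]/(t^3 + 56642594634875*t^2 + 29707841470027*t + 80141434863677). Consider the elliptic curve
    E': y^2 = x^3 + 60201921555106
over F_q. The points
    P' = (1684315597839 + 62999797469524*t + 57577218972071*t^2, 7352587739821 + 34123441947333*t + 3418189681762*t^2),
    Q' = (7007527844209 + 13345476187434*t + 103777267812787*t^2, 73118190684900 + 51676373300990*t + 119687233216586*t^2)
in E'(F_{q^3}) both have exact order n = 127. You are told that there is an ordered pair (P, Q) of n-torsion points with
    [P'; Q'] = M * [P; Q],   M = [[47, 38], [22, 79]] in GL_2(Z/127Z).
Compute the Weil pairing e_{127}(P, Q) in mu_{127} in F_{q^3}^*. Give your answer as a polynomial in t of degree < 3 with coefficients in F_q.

The 127-Weil pairing on E[127] over F_{121857774301597} is alternating-bilinear: e_{127}(P',Q') = e_{127}(P,Q)^det(M).
47*79 - 38*22 = 2877; reduced mod 127: det = 83, inverse 101.
n = 127 = (1111111)_2 (7 bits, wt 7); accumulate f_{127,P'}(Q'+S)/f_{127,P'}(S) along the 6-step ladder.
e_{127}(P',Q') = 11757355810028 + 2561506317455*t + 60909671539160*t^2.
Hence e(P,Q) = 64049000348374 + 116501159598028*t + 9501170922380*t^2 in F_{121857774301597^3}^*.

64049000348374 + 116501159598028*t + 9501170922380*t^2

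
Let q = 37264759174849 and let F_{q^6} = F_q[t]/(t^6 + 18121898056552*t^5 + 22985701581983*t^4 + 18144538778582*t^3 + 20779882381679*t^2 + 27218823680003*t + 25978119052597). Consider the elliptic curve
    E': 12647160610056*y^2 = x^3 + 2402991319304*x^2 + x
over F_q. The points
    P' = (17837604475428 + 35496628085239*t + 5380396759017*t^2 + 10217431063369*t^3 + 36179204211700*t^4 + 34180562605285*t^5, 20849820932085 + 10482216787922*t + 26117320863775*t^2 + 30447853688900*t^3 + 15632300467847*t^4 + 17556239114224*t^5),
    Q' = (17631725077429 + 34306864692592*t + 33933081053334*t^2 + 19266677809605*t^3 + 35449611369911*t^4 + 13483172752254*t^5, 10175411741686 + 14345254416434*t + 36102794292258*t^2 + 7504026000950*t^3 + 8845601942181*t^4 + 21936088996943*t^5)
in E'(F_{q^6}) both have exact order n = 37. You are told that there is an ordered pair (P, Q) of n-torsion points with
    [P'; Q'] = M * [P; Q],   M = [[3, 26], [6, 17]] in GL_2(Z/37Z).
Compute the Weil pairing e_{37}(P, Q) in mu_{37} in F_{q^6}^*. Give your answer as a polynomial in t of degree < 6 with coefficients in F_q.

Alternating bilinearity on E[37] (values in mu_{37} in F_{37264759174849^6}) gives e(P',Q') = e(P,Q)^det(M).
So e_{37}(P,Q) = e_{37}(P',Q')^{31}, since 6*31 = 1 mod 37.
Montgomery->Weierstrass: x_W = 6416646580644*x+33890442131467, y_W=6416646580644*y on F_{37264759174849}; lands on y^2=x^3+12255848766144.
n = 37 = (100101)_2 (6 bits, wt 3); accumulate f_{37,P'}(Q'+S)/f_{37,P'}(S) along the 5-step ladder.
Result: e(P',Q') = 17875668367683 + 25306277855246*t + 22088738291820*t^2 + 15790937755122*t^3 + 18001319935721*t^4 + 33293711298746*t^5.
Thus e_{37}(P,Q) = 20453603963628 + 2415540139114*t + 11710833215115*t^2 + 11920902001345*t^3 + 28736109696795*t^4 + 8719590376323*t^5.

20453603963628 + 2415540139114*t + 11710833215115*t^2 + 11920902001345*t^3 + 28736109696795*t^4 + 8719590376323*t^5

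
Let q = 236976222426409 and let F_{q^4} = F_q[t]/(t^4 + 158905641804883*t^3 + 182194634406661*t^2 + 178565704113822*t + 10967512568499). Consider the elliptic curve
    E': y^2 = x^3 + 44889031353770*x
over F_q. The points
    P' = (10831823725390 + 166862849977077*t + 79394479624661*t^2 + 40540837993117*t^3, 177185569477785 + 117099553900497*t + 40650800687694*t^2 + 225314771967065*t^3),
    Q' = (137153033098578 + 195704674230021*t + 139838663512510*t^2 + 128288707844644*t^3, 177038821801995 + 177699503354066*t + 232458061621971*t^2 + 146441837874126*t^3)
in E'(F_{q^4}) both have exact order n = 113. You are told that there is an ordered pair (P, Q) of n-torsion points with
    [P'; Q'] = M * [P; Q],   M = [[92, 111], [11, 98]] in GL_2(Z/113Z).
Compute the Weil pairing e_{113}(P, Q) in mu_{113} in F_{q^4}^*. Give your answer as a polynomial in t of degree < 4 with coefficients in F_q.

Alternating bilinearity on E[113] (values in mu_{113} in F_{236976222426409^4}) gives e(P',Q') = e(P,Q)^det(M).
Inverting 111 mod 113: 56. Thus e_{113}(P,Q) = e(P',Q')^{56}.
7-bit Miller (1110001) on E'/F_{236976222426409} with a'=44889031353770, b'=0: accumulate tangent/chord ratios at Q'+S and P'+S'.
The quotient is 196543897073345 + 1276607172830*t + 73761308239476*t^2 + 146352117070459*t^3.
Hence e(P,Q) = 190601344474706 + 42674213957243*t + 163074892440858*t^2 + 77503567845569*t^3 in F_{236976222426409^4}^*.

190601344474706 + 42674213957243*t + 163074892440858*t^2 + 77503567845569*t^3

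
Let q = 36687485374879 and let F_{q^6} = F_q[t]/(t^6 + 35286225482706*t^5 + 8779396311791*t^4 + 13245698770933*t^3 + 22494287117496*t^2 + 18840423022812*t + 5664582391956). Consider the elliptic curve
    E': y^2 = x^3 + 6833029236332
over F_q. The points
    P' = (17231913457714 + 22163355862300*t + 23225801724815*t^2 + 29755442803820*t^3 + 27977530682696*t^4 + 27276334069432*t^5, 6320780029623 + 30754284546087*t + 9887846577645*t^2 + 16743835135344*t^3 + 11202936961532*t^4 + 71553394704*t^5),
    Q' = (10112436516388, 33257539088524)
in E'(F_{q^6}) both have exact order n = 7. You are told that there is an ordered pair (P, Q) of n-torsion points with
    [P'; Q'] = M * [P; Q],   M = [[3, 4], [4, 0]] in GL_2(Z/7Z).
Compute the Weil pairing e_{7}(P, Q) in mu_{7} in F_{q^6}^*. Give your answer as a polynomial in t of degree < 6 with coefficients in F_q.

10071803549596 + 25390564378835*t + 20724840472571*t^2 + 22274942506817*t^3 + 8729820633672*t^4 + 16489284675353*t^5

e_{7} is bilinear + alternating on E[7], so e_{7}(3*P + 4*Q, 4*P) = e_{7}(P,Q)^(3*0-4*4).
So e_{7}(P,Q) = e_{7}(P',Q')^{3}, since 5*3 = 1 mod 7.
Build f_{7,P'} and f_{7,Q'} via the 3-bit ladder of 7=111_2; evaluate at shifted divisors; quotient in F_{36687485374879^6}.
Miller gives e_{7}(P',Q') = 13724126879101 + 19447499274195*t + 3294596194943*t^2 + 19900411687316*t^3 + 31754591104407*t^4 + 31731687302742*t^5 in F_{36687485374879^6}.
Raise to 3: e(P,Q) = 10071803549596 + 25390564378835*t + 20724840472571*t^2 + 22274942506817*t^3 + 8729820633672*t^4 + 16489284675353*t^5 in mu_{7}.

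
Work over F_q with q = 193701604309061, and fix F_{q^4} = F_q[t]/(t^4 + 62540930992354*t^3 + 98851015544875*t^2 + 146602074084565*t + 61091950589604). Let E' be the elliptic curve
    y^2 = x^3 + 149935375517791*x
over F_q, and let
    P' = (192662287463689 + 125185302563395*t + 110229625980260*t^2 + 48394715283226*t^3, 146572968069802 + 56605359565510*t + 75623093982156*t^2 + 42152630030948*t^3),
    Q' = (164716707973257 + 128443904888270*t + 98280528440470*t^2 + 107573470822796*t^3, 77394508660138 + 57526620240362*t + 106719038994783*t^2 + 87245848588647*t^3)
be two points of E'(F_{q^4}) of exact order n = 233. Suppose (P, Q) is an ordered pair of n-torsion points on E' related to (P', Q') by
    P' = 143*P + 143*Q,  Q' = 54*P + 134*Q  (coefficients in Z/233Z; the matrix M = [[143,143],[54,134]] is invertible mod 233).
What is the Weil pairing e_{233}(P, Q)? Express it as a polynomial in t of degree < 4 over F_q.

e_{233}(aP+bQ,cP+dQ) = e_{233}(P,Q)^(ad-bc); with (a,b,c,d)=(143,143,54,134) this gives the det-233 law.
Inverting 23 mod 233: 152. Thus e_{233}(P,Q) = e(P',Q')^{152}.
Double-and-add over 11101001: 8-1 doublings, 5-1 additions; each step l_{T,T}/v_{2T} or l_{T,P'}/v at Q'+S for random S.
Result: e(P',Q') = 31383891544626 + 158857150862628*t + 27301683171196*t^2 + 175643300953483*t^3.
Hence e(P,Q) = 83353164537405 + 102698510038997*t + 61878732404030*t^2 + 178818197920333*t^3 in F_{193701604309061^4}^*.

83353164537405 + 102698510038997*t + 61878732404030*t^2 + 178818197920333*t^3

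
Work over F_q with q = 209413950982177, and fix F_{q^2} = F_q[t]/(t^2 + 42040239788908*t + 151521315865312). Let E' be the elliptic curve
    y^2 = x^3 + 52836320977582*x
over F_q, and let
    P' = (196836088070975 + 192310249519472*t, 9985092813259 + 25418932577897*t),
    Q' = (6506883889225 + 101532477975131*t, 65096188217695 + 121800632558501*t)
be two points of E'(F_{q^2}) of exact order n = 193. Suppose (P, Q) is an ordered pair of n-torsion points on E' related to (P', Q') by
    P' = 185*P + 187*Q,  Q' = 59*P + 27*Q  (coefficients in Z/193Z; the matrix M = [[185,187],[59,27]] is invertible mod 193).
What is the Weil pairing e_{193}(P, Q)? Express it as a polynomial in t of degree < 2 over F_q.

Under M = [[185,187],[59,27]] in GL_2(Z/193), e_{193}(P',Q') = e_{193}(P,Q)^(185*27-187*59 mod 193).
Inverting 138 mod 193: 7. Thus e_{193}(P,Q) = e(P',Q')^{7}.
Double-and-add over 11000001: 8-1 doublings, 3-1 additions; each step l_{T,T}/v_{2T} or l_{T,P'}/v at Q'+S for random S.
Miller gives e_{193}(P',Q') = 48911979552721 + 79514977307356*t in F_{209413950982177^2}.
Thus e_{193}(P,Q) = 49892292104657 + 94966377819754*t.

49892292104657 + 94966377819754*t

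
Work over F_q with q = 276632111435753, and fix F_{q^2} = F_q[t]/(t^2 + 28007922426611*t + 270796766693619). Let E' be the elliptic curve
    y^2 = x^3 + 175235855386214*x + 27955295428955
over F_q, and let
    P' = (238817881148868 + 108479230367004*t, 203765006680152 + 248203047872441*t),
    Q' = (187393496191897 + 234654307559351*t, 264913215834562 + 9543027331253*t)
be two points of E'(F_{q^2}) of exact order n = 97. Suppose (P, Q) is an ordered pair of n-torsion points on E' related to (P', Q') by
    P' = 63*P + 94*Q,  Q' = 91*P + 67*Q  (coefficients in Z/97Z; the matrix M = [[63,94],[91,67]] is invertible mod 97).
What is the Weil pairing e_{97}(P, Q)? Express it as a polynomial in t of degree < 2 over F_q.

53219139168450 + 88695157005672*t

Since e_{97}(P,P)=e_{97}(Q,Q)=1 and e_{97}(Q,P)=e_{97}(P,Q)^{-1}, expanding e_{97}(63*P + 94*Q,91*P + 67*Q) leaves e(P,Q)^det(M).
det M = 63*67 - 94*91 = -4333 = 32 (mod 97); 32^{-1} = 94 (mod 97).
Run Miller on y^2=x^3+175235855386214*x+27955295428955 over F_{276632111435753}: ladder 1100001 (7 bits); e = f_P(D_Q)/f_Q(D_P).
Miller gives e_{97}(P',Q') = 218894053966100 + 3370446246080*t in F_{276632111435753^2}.
Finally e_{97}(P,Q) = 53219139168450 + 88695157005672*t.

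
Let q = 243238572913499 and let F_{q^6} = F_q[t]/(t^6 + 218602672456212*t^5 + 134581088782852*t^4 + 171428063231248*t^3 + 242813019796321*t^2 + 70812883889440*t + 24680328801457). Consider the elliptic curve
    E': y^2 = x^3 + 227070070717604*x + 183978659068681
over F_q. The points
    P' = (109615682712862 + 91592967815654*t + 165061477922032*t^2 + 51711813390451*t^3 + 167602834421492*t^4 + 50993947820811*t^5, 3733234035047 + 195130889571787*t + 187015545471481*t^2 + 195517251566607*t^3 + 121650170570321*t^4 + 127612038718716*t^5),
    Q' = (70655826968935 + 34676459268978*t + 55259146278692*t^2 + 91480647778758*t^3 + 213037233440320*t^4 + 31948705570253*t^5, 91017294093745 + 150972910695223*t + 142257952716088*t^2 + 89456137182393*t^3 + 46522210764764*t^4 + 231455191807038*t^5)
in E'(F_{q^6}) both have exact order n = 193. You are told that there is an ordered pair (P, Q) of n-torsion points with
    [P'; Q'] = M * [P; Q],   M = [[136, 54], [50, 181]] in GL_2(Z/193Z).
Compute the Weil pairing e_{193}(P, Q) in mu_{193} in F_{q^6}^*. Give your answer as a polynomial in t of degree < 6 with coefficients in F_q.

113918258769573 + 21943030194074*t + 170368975351374*t^2 + 134495712692063*t^3 + 117189030979478*t^4 + 228642718872114*t^5

Alternating bilinearity on E[193] (values in mu_{193} in F_{243238572913499^6}) gives e(P',Q') = e(P,Q)^det(M).
Hence e(P,Q) = e(P',Q')^{92} where 92 = 107^{-1} mod 193.
Miller loop for e_{193} over F_{243238572913499^6}: bits of 193 = 11000001; 7 double steps + 2 add steps, l/v at each.
Miller gives e_{193}(P',Q') = 180758996979970 + 58099838113876*t + 183961289021647*t^2 + 85475183400785*t^3 + 196937980504974*t^4 + 169500753298826*t^5 in F_{243238572913499^6}.
Raise to 92: e(P,Q) = 113918258769573 + 21943030194074*t + 170368975351374*t^2 + 134495712692063*t^3 + 117189030979478*t^4 + 228642718872114*t^5 in mu_{193}.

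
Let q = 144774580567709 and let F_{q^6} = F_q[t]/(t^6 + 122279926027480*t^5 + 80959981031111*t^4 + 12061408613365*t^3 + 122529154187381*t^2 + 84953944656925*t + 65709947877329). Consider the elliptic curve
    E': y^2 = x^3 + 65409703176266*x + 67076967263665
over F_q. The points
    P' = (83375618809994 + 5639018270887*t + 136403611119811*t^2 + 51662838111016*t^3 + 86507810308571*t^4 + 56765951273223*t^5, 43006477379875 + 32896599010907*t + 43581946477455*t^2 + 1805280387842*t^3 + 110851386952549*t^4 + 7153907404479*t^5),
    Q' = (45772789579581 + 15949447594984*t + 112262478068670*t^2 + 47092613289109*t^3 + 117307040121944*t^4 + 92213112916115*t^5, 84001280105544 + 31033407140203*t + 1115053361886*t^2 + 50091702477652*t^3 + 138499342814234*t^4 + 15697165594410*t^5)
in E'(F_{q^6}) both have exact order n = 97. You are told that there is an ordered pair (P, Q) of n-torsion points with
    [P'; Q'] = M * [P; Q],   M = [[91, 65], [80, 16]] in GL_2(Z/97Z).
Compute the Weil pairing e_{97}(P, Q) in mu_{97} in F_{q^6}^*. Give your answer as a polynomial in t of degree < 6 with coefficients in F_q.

Alternating bilinearity on E[97] (values in mu_{97} in F_{144774580567709^6}) gives e(P',Q') = e(P,Q)^det(M).
So e_{97}(P,Q) = e_{97}(P',Q')^{5}, since 39*5 = 1 mod 97.
7-bit Miller (1100001) on E'/F_{144774580567709} with a'=65409703176266, b'=67076967263665: accumulate tangent/chord ratios at Q'+S and P'+S'.
The quotient is 143662244989723 + 32281637842073*t + 62878895847600*t^2 + 85605441870443*t^3 + 112951369256696*t^4 + 36699935085536*t^5.
e_{97}(P,Q) = (143662244989723 + 32281637842073*t + 62878895847600*t^2 + 85605441870443*t^3 + 112951369256696*t^4 + 36699935085536*t^5)^{5} = 119354787852141 + 2882270059322*t + 12091950565902*t^2 + 44304506777016*t^3 + 33192367118882*t^4 + 61761784273877*t^5.

119354787852141 + 2882270059322*t + 12091950565902*t^2 + 44304506777016*t^3 + 33192367118882*t^4 + 61761784273877*t^5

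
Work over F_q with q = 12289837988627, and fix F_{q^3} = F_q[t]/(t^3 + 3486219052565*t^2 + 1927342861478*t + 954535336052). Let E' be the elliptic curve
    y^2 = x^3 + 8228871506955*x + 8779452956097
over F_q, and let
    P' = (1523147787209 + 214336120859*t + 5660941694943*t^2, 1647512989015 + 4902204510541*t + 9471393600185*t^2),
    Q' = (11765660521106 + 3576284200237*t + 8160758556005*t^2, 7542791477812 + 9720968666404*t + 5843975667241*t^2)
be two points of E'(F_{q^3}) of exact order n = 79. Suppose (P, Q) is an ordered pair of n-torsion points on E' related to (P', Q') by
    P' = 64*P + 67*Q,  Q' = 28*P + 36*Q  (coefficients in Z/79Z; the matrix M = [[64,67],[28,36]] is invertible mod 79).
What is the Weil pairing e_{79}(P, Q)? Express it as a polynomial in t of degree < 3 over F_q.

5087862089538 + 4307474203285*t + 10924376485177*t^2

Alternating bilinearity on E[79] (values in mu_{79} in F_{12289837988627^3}) gives e(P',Q') = e(P,Q)^det(M).
det M = 64*36 - 67*28 = 428 = 33 (mod 79); 33^{-1} = 12 (mod 79).
n = 79 = (1001111)_2 (7 bits, wt 5); accumulate f_{79,P'}(Q'+S)/f_{79,P'}(S) along the 6-step ladder.
e_{79}(P',Q') = 11639269470544 + 4199125645115*t + 9553837938140*t^2.
Raise to 12: e(P,Q) = 5087862089538 + 4307474203285*t + 10924376485177*t^2 in mu_{79}.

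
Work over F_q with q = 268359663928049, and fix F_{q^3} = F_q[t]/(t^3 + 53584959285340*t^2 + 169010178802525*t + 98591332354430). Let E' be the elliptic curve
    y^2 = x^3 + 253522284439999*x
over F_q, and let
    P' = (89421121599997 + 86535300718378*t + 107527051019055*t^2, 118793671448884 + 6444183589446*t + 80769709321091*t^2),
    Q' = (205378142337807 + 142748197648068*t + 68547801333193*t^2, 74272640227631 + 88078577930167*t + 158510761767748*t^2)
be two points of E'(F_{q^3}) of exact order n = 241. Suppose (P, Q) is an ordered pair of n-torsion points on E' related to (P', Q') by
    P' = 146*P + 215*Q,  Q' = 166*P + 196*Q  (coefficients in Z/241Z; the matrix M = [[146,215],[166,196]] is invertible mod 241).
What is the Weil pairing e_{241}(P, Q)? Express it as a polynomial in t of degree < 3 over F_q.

179998505917970 + 65006708665015*t + 138180661873634*t^2

Under M = [[146,215],[166,196]] in GL_2(Z/241), e_{241}(P',Q') = e_{241}(P,Q)^(146*196-215*166 mod 241).
Hence e(P,Q) = e(P',Q')^{17} where 17 = 156^{-1} mod 241.
Double-and-add over 11110001: 8-1 doublings, 5-1 additions; each step l_{T,T}/v_{2T} or l_{T,P'}/v at Q'+S for random S.
The quotient is 213763238769947 + 242890889738161*t + 260498680926209*t^2.
(213763238769947 + 242890889738161*t + 260498680926209*t^2)^{17} mod (268359663928049,f) = 179998505917970 + 65006708665015*t + 138180661873634*t^2.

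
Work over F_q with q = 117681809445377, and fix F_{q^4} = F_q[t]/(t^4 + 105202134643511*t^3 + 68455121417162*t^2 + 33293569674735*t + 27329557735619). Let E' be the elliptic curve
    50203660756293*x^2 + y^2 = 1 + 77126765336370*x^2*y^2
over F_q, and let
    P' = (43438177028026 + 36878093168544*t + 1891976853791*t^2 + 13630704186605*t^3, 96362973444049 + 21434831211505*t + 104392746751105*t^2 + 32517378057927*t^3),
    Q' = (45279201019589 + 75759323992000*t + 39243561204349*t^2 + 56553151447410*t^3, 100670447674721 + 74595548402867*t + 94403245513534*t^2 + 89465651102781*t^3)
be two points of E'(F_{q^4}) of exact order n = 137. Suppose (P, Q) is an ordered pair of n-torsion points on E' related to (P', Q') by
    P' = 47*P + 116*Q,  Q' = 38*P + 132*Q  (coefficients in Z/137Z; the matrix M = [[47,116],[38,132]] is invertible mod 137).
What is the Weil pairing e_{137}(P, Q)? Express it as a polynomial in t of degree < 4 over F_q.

The 137-Weil pairing on E[137] over F_{117681809445377} is alternating-bilinear: e_{137}(P',Q') = e_{137}(P,Q)^det(M).
det M = 47*132 - 116*38 = 1796 = 15 (mod 137); 15^{-1} = 64 (mod 137).
Map (x,y)_Ed via u=(1+y)/(1-y), v=(1+y)/((1-y)x) to Montgomery A=6280218286473,B=11114223726755; then to (a',b')=(23455564653924,29265627704021).
8-bit Miller (10001001) on E'/F_{117681809445377} with a'=23455564653924, b'=29265627704021: accumulate tangent/chord ratios at Q'+S and P'+S'.
e_{137}(P',Q') = 98339997950013 + 71649024471714*t + 63710730565469*t^2 + 63866912300903*t^3.
(98339997950013 + 71649024471714*t + 63710730565469*t^2 + 63866912300903*t^3)^{64} mod (117681809445377,f) = 44353467096312 + 92775591349206*t + 99179728944561*t^2 + 74521322568832*t^3.

44353467096312 + 92775591349206*t + 99179728944561*t^2 + 74521322568832*t^3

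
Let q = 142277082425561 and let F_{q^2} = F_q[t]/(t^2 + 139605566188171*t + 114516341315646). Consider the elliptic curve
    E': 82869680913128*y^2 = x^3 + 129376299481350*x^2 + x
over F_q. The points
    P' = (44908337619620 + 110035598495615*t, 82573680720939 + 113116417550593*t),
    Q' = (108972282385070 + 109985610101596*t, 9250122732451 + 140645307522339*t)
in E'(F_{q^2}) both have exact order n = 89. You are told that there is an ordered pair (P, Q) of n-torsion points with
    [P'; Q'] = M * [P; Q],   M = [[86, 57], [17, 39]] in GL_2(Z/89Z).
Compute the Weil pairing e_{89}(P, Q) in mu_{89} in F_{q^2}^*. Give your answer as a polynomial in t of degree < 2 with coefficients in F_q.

e_{89}(aP+bQ,cP+dQ) = e_{89}(P,Q)^(ad-bc); with (a,b,c,d)=(86,57,17,39) this gives the det-89 law.
So e_{89}(P,Q) = e_{89}(P',Q')^{84}, since 71*84 = 1 mod 89.
Montgomery->Weierstrass: x_W = 47544792954486*x+33622948924289, y_W=47544792954486*y on F_{142277082425561}; lands on y^2=x^3+15375716147595*x+27195178505689.
7-bit Miller (1011001) on E'/F_{142277082425561} with a'=15375716147595, b'=27195178505689: accumulate tangent/chord ratios at Q'+S and P'+S'.
Result: e(P',Q') = 117020458894286 + 9951887342562*t.
Finally e_{89}(P,Q) = 105780999959440 + 89174374069081*t.

105780999959440 + 89174374069081*t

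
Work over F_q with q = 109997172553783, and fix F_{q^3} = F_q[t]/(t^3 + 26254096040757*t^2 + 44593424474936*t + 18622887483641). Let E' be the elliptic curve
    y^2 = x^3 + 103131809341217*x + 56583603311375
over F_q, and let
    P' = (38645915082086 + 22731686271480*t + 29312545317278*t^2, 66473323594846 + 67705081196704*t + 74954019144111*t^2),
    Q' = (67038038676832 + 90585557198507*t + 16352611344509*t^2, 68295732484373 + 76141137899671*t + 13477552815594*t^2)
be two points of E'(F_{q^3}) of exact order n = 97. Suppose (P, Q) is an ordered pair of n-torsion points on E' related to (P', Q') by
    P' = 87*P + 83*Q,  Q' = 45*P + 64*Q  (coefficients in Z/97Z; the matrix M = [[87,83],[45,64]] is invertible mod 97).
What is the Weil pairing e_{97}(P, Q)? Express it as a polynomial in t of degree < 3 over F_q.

e_{97} is bilinear + alternating on E[97], so e_{97}(87*P + 83*Q, 45*P + 64*Q) = e_{97}(P,Q)^(87*64-83*45).
Hence e(P,Q) = e(P',Q')^{29} where 29 = 87^{-1} mod 97.
n = 97 = (1100001)_2 (7 bits, wt 3); accumulate f_{97,P'}(Q'+S)/f_{97,P'}(S) along the 6-step ladder.
e_{97}(P',Q') = 39920164916786 + 3184510120858*t + 7098798373105*t^2.
(39920164916786 + 3184510120858*t + 7098798373105*t^2)^{29} mod (109997172553783,f) = 71161715524546 + 69991701611678*t + 75981722678969*t^2.

71161715524546 + 69991701611678*t + 75981722678969*t^2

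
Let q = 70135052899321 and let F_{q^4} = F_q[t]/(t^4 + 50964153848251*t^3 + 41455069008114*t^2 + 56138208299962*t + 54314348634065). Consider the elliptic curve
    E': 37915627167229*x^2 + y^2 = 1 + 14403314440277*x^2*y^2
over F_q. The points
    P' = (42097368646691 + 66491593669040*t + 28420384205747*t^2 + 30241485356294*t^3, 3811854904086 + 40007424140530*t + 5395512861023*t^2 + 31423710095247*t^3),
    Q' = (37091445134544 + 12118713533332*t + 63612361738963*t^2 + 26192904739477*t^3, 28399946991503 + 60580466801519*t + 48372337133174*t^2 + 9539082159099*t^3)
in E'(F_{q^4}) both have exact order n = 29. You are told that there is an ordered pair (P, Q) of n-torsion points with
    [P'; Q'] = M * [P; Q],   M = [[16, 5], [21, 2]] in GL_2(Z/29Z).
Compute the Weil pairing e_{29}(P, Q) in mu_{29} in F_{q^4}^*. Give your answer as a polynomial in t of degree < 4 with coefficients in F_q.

53808280539328 + 63486119131720*t + 23548026358136*t^2 + 7989019856682*t^3

Under M = [[16,5],[21,2]] in GL_2(Z/29), e_{29}(P',Q') = e_{29}(P,Q)^(16*2-5*21 mod 29).
Hence e(P,Q) = e(P',Q')^{27} where 27 = 14^{-1} mod 29.
Edwards->Montgomery: u=(1+y)/(1-y), v=u/x -> 61123211260870v^2=u^3+5101237308558u^2+u; then x_W=5878078181738u+8719823601251: y^2=x^3+69963741052100*x+23957151901175.
5-bit Miller (11101) on E'/F_{70135052899321} with a'=69963741052100, b'=23957151901175: accumulate tangent/chord ratios at Q'+S and P'+S'.
e_{29}(P',Q') = 67352468118215 + 37310186753699*t + 39804629798982*t^2 + 54983693215608*t^3.
Thus e_{29}(P,Q) = 53808280539328 + 63486119131720*t + 23548026358136*t^2 + 7989019856682*t^3.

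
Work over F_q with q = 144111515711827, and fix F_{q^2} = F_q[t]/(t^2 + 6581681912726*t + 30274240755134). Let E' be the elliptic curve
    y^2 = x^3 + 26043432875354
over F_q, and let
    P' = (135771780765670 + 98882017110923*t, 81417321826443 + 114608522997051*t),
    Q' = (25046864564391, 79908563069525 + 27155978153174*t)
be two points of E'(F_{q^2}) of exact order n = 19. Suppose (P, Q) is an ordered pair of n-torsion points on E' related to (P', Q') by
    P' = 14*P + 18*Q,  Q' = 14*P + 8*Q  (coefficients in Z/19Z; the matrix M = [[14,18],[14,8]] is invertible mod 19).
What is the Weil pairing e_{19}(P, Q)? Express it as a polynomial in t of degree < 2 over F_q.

Alternating bilinearity on E[19] (values in mu_{19} in F_{144111515711827^2}) gives e(P',Q') = e(P,Q)^det(M).
det(M) mod 19 = 12; its inverse in (Z/19)^* is 8 (check: 12*8 mod 19 = 1).
Double-and-add over 10011: 5-1 doublings, 3-1 additions; each step l_{T,T}/v_{2T} or l_{T,P'}/v at Q'+S for random S.
So e_{19}(P',Q') = 116698501765822 + 81274423912789*t.
Finally e_{19}(P,Q) = 86669822633638 + 8717400044134*t.

86669822633638 + 8717400044134*t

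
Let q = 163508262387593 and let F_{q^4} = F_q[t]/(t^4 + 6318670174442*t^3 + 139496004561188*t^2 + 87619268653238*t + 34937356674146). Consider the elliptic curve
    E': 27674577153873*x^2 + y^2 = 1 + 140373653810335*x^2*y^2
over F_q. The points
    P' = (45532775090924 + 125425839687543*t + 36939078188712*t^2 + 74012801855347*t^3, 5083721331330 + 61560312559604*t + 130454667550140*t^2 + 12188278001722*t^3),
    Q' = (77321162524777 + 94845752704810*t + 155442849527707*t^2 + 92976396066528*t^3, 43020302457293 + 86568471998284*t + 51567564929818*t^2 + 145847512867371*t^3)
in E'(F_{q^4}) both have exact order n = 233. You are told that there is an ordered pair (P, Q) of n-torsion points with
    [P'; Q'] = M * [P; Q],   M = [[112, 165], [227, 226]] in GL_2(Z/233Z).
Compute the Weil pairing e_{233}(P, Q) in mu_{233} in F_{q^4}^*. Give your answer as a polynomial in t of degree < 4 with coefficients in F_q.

Alternating bilinearity on E[233] (values in mu_{233} in F_{163508262387593^4}) gives e(P',Q') = e(P,Q)^det(M).
det(M) mod 233 = 206; its inverse in (Z/233)^* is 69 (check: 206*69 mod 233 = 1).
Edwards->Montgomery: u=(1+y)/(1-y), v=u/x -> 146638040687163v^2=u^3+48966063586819u^2+u; then x_W=53579362029681u+137013546752430: y^2=x^3+40639673751864*x+77856375061902.
Double-and-add over 11101001: 8-1 doublings, 5-1 additions; each step l_{T,T}/v_{2T} or l_{T,P'}/v at Q'+S for random S.
So e_{233}(P',Q') = 95987129252247 + 25778573906086*t + 107980704079006*t^2 + 32907296831054*t^3.
Finally e_{233}(P,Q) = 45123147410299 + 8892018819094*t + 46783607371405*t^2 + 96979250768162*t^3.

45123147410299 + 8892018819094*t + 46783607371405*t^2 + 96979250768162*t^3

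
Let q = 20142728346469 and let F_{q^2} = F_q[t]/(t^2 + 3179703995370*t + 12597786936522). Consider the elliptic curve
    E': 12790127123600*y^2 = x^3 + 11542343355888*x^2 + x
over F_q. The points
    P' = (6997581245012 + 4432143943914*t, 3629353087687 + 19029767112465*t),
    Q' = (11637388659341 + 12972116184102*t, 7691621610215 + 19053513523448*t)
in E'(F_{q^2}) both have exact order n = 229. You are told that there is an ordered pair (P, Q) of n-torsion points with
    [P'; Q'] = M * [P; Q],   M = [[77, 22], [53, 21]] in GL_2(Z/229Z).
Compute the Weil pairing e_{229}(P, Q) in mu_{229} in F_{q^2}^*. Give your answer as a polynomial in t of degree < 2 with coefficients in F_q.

15030555522100 + 10250738097545*t

e_{229}(aP+bQ,cP+dQ) = e_{229}(P,Q)^(ad-bc); with (a,b,c,d)=(77,22,53,21) this gives the det-229 law.
So e_{229}(P,Q) = e_{229}(P',Q')^{98}, since 222*98 = 1 mod 229.
Montgomery->Weierstrass: x_W = 9988886890140*x+6855484902915, y_W=9988886890140*y on F_{20142728346469}; lands on y^2=x^3+17028966208998*x+9256199221832.
Build f_{229,P'} and f_{229,Q'} via the 8-bit ladder of 229=11100101_2; evaluate at shifted divisors; quotient in F_{20142728346469^2}.
So e_{229}(P',Q') = 16508154763434 + 6102935409052*t.
(16508154763434 + 6102935409052*t)^{98} mod (20142728346469,f) = 15030555522100 + 10250738097545*t.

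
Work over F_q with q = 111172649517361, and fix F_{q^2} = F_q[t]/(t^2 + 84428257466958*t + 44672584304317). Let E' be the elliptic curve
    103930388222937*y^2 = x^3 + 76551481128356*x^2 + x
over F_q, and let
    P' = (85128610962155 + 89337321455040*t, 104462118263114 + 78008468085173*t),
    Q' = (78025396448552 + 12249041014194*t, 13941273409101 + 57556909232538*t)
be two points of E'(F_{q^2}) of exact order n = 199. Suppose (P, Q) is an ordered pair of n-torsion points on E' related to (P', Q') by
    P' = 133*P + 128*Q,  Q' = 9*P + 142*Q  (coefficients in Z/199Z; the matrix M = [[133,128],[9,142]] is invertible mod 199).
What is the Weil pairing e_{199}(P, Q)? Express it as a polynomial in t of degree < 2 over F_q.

30705502641102 + 42342540601703*t

Under M = [[133,128],[9,142]] in GL_2(Z/199), e_{199}(P',Q') = e_{199}(P,Q)^(133*142-128*9 mod 199).
det M = 133*142 - 128*9 = 17734 = 23 (mod 199); 23^{-1} = 26 (mod 199).
(x,y)|->(40730337080392x+60879356991418,40730337080392y) sends E' to y^2=x^3+77513283025413*x+64584640278692.
n = 199 = (11000111)_2 (8 bits, wt 5); accumulate f_{199,P'}(Q'+S)/f_{199,P'}(S) along the 7-step ladder.
f_P(D_Q)/f_Q(D_P) = 83631449893231 + 30338256770620*t.
(83631449893231 + 30338256770620*t)^{26} mod (111172649517361,f) = 30705502641102 + 42342540601703*t.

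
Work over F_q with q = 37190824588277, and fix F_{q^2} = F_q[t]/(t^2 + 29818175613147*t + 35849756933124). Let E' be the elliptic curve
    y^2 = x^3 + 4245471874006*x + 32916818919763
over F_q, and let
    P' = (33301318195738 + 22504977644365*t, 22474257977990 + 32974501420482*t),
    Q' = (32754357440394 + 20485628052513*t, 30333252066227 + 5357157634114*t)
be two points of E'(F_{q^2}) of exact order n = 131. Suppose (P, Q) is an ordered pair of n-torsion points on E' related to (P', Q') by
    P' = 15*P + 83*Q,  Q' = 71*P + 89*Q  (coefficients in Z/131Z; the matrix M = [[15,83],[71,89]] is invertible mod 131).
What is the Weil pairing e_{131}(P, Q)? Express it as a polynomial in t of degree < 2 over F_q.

The 131-Weil pairing on E[131] over F_{37190824588277} is alternating-bilinear: e_{131}(P',Q') = e_{131}(P,Q)^det(M).
So e_{131}(P,Q) = e_{131}(P',Q')^{34}, since 27*34 = 1 mod 131.
Double-and-add over 10000011: 8-1 doublings, 3-1 additions; each step l_{T,T}/v_{2T} or l_{T,P'}/v at Q'+S for random S.
So e_{131}(P',Q') = 19140185779374 + 22524727849433*t.
Hence e(P,Q) = 19775972697397 + 32761333890423*t in F_{37190824588277^2}^*.

19775972697397 + 32761333890423*t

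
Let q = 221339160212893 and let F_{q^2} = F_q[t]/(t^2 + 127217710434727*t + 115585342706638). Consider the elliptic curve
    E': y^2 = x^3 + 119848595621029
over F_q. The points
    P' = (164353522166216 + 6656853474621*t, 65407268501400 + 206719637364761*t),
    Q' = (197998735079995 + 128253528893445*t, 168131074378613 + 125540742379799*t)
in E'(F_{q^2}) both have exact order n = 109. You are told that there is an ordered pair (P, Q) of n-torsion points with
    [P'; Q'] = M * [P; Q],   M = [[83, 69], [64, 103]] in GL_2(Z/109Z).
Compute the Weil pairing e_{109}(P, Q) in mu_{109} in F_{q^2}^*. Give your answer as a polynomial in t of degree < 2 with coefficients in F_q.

55219483949100 + 23795952034863*t

e_{109}(aP+bQ,cP+dQ) = e_{109}(P,Q)^(ad-bc); with (a,b,c,d)=(83,69,64,103) this gives the det-109 law.
So e_{109}(P,Q) = e_{109}(P',Q')^{12}, since 100*12 = 1 mod 109.
Double-and-add over 1101101: 7-1 doublings, 5-1 additions; each step l_{T,T}/v_{2T} or l_{T,P'}/v at Q'+S for random S.
The quotient is 67776429531537 + 5796650923091*t.
Thus e_{109}(P,Q) = 55219483949100 + 23795952034863*t.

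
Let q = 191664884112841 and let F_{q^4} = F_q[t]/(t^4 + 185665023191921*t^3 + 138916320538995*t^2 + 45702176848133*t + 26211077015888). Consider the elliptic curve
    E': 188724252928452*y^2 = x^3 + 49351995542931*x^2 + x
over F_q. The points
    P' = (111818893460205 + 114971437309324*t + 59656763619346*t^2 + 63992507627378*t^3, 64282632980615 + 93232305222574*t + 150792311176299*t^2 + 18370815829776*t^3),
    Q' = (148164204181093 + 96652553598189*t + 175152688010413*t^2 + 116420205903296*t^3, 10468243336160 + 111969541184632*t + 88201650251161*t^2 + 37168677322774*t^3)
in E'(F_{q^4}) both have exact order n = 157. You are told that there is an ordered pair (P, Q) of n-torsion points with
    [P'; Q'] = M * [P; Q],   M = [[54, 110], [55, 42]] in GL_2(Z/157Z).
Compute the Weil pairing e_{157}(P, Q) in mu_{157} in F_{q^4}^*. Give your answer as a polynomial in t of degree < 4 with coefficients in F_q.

e_{157}(aP+bQ,cP+dQ) = e_{157}(P,Q)^(ad-bc); with (a,b,c,d)=(54,110,55,42) this gives the det-157 law.
Inverting 143 mod 157: 56. Thus e_{157}(P,Q) = e(P',Q')^{56}.
Montgomery->Weierstrass: x_W = 67783076623714*x+153270556977406, y_W=67783076623714*y on F_{191664884112841}; lands on y^2=x^3+178521931934514*x.
Run Miller on y^2=x^3+178521931934514*x over F_{191664884112841}: ladder 10011101 (8 bits); e = f_P(D_Q)/f_Q(D_P).
So e_{157}(P',Q') = 113187758189107 + 68199728644602*t + 39532040309763*t^2 + 90006175015999*t^3.
(113187758189107 + 68199728644602*t + 39532040309763*t^2 + 90006175015999*t^3)^{56} mod (191664884112841,f) = 94869032324137 + 47002416475485*t + 57693254710487*t^2 + 5890711899003*t^3.

94869032324137 + 47002416475485*t + 57693254710487*t^2 + 5890711899003*t^3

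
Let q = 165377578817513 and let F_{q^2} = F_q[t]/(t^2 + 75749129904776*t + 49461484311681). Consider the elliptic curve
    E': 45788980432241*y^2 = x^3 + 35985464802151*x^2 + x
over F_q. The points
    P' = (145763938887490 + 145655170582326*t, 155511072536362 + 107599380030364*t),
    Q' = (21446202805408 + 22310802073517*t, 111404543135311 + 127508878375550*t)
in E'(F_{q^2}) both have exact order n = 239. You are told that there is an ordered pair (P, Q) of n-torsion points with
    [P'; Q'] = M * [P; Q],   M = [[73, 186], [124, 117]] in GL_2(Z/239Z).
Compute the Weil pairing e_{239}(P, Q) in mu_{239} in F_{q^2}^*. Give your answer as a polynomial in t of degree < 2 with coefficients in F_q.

24007751594525 + 80987459887136*t

Since e_{239}(P,P)=e_{239}(Q,Q)=1 and e_{239}(Q,P)=e_{239}(P,Q)^{-1}, expanding e_{239}(73*P + 186*Q,124*P + 117*Q) leaves e(P,Q)^det(M).
Hence e(P,Q) = e(P',Q')^{175} where 175 = 56^{-1} mod 239.
Undo Montgomery via alpha=104039140474712, beta=1942672129385: (a',b')=(153106290531315,65791449906147) over F_{165377578817513}.
Run Miller on y^2=x^3+153106290531315*x+65791449906147 over F_{165377578817513}: ladder 11101111 (8 bits); e = f_P(D_Q)/f_Q(D_P).
Result: e(P',Q') = 40154802235098 + 129126054700468*t.
(40154802235098 + 129126054700468*t)^{175} mod (165377578817513,f) = 24007751594525 + 80987459887136*t.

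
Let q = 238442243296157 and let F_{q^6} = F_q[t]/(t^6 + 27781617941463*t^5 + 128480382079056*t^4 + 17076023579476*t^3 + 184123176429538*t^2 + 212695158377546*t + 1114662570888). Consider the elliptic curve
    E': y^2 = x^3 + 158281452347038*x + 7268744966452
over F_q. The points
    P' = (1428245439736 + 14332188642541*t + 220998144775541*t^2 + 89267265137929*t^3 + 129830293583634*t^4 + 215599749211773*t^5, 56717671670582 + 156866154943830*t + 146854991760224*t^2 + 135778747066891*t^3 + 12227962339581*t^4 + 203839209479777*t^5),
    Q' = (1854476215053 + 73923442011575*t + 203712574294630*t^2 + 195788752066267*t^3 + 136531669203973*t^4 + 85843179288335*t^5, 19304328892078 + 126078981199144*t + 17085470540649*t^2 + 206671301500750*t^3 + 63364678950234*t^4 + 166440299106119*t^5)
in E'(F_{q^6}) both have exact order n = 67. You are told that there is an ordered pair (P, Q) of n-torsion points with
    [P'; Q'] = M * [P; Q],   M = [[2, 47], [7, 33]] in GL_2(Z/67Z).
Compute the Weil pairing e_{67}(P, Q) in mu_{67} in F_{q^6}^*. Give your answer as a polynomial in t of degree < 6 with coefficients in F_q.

e_{67} is bilinear + alternating on E[67], so e_{67}(2*P + 47*Q, 7*P + 33*Q) = e_{67}(P,Q)^(2*33-47*7).
So e_{67}(P,Q) = e_{67}(P',Q')^{27}, since 5*27 = 1 mod 67.
Miller loop for e_{67} over F_{238442243296157^6}: bits of 67 = 1000011; 6 double steps + 2 add steps, l/v at each.
So e_{67}(P',Q') = 66720459460247 + 167575208122307*t + 6877507993288*t^2 + 93307089949000*t^3 + 106798633411195*t^4 + 134425924465580*t^5.
Raise to 27: e(P,Q) = 16076560908866 + 232920305049319*t + 109604191475209*t^2 + 137661778065218*t^3 + 122851477214346*t^4 + 64713827945699*t^5 in mu_{67}.

16076560908866 + 232920305049319*t + 109604191475209*t^2 + 137661778065218*t^3 + 122851477214346*t^4 + 64713827945699*t^5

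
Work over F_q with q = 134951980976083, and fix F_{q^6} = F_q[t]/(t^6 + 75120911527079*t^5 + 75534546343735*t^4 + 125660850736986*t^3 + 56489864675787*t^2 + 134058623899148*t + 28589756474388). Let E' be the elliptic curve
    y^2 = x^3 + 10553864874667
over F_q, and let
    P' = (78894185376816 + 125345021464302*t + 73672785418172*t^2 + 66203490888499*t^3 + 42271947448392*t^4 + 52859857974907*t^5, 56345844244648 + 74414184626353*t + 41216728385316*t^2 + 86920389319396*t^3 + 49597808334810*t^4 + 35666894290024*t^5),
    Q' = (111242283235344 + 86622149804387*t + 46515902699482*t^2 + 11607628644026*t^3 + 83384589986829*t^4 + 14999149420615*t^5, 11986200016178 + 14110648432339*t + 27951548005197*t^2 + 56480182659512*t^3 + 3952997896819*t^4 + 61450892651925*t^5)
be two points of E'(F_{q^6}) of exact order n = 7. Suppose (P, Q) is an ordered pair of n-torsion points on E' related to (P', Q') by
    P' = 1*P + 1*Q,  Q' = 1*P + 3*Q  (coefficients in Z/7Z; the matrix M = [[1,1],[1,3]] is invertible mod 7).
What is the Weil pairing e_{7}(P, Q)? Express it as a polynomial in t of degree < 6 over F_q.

25110244237411 + 83275489023892*t + 69920500530962*t^2 + 26666875221096*t^3 + 85807827324786*t^4 + 66879044284877*t^5

e_{7}(aP+bQ,cP+dQ) = e_{7}(P,Q)^(ad-bc); with (a,b,c,d)=(1,1,1,3) this gives the det-7 law.
1*3 - 1*1 = 2; reduced mod 7: det = 2, inverse 4.
Double-and-add over 111: 3-1 doublings, 3-1 additions; each step l_{T,T}/v_{2T} or l_{T,P'}/v at Q'+S for random S.
Result: e(P',Q') = 130717551081140 + 13154847658684*t + 80627798730819*t^2 + 86858718800667*t^3 + 98235047730975*t^4 + 53554059094057*t^5.
(130717551081140 + 13154847658684*t + 80627798730819*t^2 + 86858718800667*t^3 + 98235047730975*t^4 + 53554059094057*t^5)^{4} mod (134951980976083,f) = 25110244237411 + 83275489023892*t + 69920500530962*t^2 + 26666875221096*t^3 + 85807827324786*t^4 + 66879044284877*t^5.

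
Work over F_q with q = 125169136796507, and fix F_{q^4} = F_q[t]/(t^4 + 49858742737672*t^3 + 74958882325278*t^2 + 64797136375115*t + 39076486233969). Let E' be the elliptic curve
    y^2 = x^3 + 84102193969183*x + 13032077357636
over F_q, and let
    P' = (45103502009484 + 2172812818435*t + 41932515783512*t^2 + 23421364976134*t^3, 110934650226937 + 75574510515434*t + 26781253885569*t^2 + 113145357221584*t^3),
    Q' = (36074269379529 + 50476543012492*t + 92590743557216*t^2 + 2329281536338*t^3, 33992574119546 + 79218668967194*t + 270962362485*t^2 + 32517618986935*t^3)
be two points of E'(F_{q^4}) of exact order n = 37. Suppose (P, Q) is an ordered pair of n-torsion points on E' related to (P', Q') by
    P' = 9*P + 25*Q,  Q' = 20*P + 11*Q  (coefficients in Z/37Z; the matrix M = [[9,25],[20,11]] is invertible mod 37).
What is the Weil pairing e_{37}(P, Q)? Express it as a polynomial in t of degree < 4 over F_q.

22793441526771 + 19857227495965*t + 116804541000151*t^2 + 55451937724138*t^3

e_{37}(aP+bQ,cP+dQ) = e_{37}(P,Q)^(ad-bc); with (a,b,c,d)=(9,25,20,11) this gives the det-37 law.
So e_{37}(P,Q) = e_{37}(P',Q')^{31}, since 6*31 = 1 mod 37.
Run Miller on y^2=x^3+84102193969183*x+13032077357636 over F_{125169136796507}: ladder 100101 (6 bits); e = f_P(D_Q)/f_Q(D_P).
f_P(D_Q)/f_Q(D_P) = 55945947925713 + 91179039899336*t + 25325051917632*t^2 + 57835127940048*t^3.
Thus e_{37}(P,Q) = 22793441526771 + 19857227495965*t + 116804541000151*t^2 + 55451937724138*t^3.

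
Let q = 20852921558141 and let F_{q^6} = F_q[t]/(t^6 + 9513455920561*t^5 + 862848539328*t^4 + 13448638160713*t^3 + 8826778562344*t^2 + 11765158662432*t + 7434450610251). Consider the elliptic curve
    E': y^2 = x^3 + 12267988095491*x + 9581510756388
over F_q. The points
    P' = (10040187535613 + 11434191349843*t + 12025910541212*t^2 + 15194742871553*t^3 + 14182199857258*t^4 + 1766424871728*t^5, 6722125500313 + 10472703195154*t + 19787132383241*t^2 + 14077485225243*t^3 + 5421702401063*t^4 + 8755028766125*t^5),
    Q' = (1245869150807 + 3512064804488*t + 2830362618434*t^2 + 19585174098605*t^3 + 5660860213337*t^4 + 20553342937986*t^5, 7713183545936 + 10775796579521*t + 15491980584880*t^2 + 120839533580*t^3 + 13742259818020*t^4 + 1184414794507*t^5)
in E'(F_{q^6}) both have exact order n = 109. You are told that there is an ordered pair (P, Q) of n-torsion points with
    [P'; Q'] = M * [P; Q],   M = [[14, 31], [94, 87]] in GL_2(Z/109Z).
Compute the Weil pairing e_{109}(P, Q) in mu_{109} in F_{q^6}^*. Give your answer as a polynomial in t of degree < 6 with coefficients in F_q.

7114571692940 + 19727838627655*t + 12974267113303*t^2 + 15932888478441*t^3 + 16062293227993*t^4 + 13690569928978*t^5

e_{109}(aP+bQ,cP+dQ) = e_{109}(P,Q)^(ad-bc); with (a,b,c,d)=(14,31,94,87) this gives the det-109 law.
Hence e(P,Q) = e(P',Q')^{25} where 25 = 48^{-1} mod 109.
Double-and-add over 1101101: 7-1 doublings, 5-1 additions; each step l_{T,T}/v_{2T} or l_{T,P'}/v at Q'+S for random S.
Result: e(P',Q') = 10549842406318 + 13949720862643*t + 4792472679177*t^2 + 3926684819843*t^3 + 16245276530596*t^4 + 7628380244318*t^5.
Finally e_{109}(P,Q) = 7114571692940 + 19727838627655*t + 12974267113303*t^2 + 15932888478441*t^3 + 16062293227993*t^4 + 13690569928978*t^5.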